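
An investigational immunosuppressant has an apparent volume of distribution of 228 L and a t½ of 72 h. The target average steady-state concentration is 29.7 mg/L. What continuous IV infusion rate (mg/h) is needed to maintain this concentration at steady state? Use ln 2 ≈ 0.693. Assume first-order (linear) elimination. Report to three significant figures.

CL = ln 2 · Vd / t½ = 0.693 × 228.0 / 72 = 2.195 L/h
Infusion rate = CL × Css = 2.195 × 29.7 = 65.19 mg/h

65.2 mg/h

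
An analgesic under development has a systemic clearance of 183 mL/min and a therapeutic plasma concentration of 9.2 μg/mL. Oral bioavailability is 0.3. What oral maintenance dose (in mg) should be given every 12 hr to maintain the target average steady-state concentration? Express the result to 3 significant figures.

4040 mg

CL = 183 mL/min = 183 × 0.06 = 10.98 L/h
D = CL × Css × τ / F = 10.98 × 9.2 × 12 / 0.3 = 4041 mg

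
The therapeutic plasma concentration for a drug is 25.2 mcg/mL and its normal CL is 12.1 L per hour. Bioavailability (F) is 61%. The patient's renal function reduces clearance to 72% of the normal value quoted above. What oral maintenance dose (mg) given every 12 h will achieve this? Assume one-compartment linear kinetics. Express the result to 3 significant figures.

4320 mg

Patient clearance = 0.72 × 12.10 = 8.712 L/h
D = CL × Css × τ / F = 8.712 × 25.2 × 12 / 0.61 = 4319 mg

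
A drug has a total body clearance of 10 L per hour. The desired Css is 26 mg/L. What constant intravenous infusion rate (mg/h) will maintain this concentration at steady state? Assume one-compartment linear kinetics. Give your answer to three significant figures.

260 mg/h

R₀ = 10.00 × 26 = 260.0 mg/h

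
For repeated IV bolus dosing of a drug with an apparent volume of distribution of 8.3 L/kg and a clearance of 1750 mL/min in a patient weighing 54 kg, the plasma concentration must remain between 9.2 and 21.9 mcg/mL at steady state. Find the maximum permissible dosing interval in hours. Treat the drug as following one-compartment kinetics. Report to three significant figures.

Total Vd = 8.3 × 54 = 448.2 L
CL = 1750 mL/min = 1750 × 0.06 = 105.0 L/h
k = CL / Vd = 105.0 / 448.2 = 0.2343 h⁻¹
Between IV bolus doses, concentration decays as C = C₀·e^(−kτ), so C_peak/C_trough = e^(kτ).
τ_max = ln(C_peak/C_trough) / k = ln(21.9/9.2) / 0.2343 = 0.8673 / 0.2343 = 3.702 h

3.70 h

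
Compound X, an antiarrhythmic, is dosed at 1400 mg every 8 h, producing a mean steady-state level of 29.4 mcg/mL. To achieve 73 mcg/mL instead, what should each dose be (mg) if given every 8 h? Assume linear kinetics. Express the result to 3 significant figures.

With linear kinetics, Css is proportional to dose rate (D/τ) at fixed clearance.
D₂ = D₁ × (Css,target / Css,current) = 1400 × 73/29.4 = 3476 mg

3480 mg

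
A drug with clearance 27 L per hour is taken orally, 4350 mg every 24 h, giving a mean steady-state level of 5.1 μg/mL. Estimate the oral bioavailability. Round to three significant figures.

0.760

F·D/τ = CL·Css at steady state → F = CL·Css·τ / D.
F = 27 × 5.1 × 24 / 4350 = 0.760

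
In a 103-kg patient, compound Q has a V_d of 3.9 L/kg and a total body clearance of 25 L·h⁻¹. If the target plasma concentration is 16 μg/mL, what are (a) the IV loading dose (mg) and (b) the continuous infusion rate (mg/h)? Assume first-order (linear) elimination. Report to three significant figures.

(a) 6430 mg; (b) 400 mg/h

Vd(total) = 103 kg × 3.9 L/kg = 401.7 L
LD = Vd · C_target = 401.7 × 16 = 6427 mg
Infusion rate = 25.00 L/h × 16 mg/L = 400.0 mg/h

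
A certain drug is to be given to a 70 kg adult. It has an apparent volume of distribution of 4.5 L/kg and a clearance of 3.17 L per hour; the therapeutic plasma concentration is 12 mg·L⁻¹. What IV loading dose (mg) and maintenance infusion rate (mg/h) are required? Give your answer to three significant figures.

(a) 3780 mg; (b) 38.0 mg/h

Total Vd = 4.5 × 70 = 315.0 L
LD = Vd · C_target = 315.0 × 12 = 3780 mg
Maintenance: replace elimination → rate = CL × Css = 3.170 × 12 = 38.04 mg/h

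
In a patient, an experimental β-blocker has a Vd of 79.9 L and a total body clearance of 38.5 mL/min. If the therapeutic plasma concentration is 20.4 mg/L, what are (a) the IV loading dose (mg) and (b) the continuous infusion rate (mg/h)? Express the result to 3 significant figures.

(a) 1630 mg; (b) 47.1 mg/h

LD = Vd · C_target = 79.90 × 20.4 = 1630 mg
CL = 38.5 mL/min × 60/1000 = 2.310 L/h
Infusion rate = 2.310 L/h × 20.4 mg/L = 47.12 mg/h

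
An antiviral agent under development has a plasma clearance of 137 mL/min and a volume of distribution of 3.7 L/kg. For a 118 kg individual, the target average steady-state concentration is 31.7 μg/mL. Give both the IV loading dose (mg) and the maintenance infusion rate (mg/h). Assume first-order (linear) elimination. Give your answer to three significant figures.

Vd(total) = 118 kg × 3.7 L/kg = 436.6 L
LD = Vd · C_target = 436.6 × 31.7 = 13840 mg
Convert clearance: 137 mL/min × 60 min/h ÷ 1000 mL/L = 8.220 L/h
Maintenance infusion rate = CL × Css = 8.220 × 31.7 = 260.6 mg/h

(a) 13800 mg; (b) 261 mg/h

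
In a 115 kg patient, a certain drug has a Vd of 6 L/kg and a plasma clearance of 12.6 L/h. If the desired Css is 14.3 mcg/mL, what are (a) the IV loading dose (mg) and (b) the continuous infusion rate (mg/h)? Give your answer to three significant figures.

(a) 9870 mg; (b) 180 mg/h

Total Vd = 6 × 115 = 690.0 L
Loading: fill Vd to C_target → 690.0 L × 14.3 mg/L = 9867 mg
Infusion rate = 12.60 L/h × 14.3 mg/L = 180.2 mg/h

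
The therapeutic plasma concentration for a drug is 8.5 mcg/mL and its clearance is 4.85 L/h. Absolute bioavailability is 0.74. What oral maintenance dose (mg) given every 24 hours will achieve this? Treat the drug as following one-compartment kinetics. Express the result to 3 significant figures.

1340 mg

At steady state, dose per interval replaces the amount cleared in that interval: F·D/τ = CL·Css.
D = CL × Css × τ / F = 4.850 × 8.5 × 24 / 0.74 = 1337 mg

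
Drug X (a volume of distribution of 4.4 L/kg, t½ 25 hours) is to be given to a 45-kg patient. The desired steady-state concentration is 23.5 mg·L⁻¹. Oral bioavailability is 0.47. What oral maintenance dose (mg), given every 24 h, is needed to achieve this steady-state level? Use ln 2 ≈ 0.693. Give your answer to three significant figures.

Vd(total) = 45 kg × 4.4 L/kg = 198.0 L
CL = 0.693 × Vd / t½ = 0.693 × 198.0 / 25 = 5.489 L/h
D = CL × Css × τ / F = 5.489 × 23.5 × 24 / 0.47 = 6587 mg

6590 mg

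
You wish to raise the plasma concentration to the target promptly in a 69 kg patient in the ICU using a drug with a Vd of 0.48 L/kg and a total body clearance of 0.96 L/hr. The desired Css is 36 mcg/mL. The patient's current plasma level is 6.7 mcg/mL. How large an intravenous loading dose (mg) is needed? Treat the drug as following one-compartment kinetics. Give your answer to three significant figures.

Vd = 0.48 L/kg × 69 kg = 33.12 L
Concentration deficit ΔC = 36 − 6.7 = 29.30 mg/L
LD = Vd × ΔC = 33.12 × 29.30 = 970.4 mg

970 mg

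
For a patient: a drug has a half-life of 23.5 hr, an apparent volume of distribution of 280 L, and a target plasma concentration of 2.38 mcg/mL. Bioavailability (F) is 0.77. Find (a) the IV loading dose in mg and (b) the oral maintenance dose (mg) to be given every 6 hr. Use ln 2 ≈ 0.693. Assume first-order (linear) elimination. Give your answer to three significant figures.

(a) 666 mg; (b) 153 mg

LD = Vd × C = 280.0 × 2.38 = 666.4 mg
CL = 0.693 × Vd / t½ = 0.693 × 280.0 / 23.5 = 8.257 L/h
D = CL × Css × τ / F = 8.257 × 2.38 × 6 / 0.77 = 153.1 mg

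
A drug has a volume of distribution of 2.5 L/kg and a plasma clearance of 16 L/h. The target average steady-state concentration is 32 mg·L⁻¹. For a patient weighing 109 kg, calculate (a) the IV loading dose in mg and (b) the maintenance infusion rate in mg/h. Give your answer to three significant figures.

Total Vd = 2.5 × 109 = 272.5 L
Loading: fill Vd to C_target → 272.5 L × 32 mg/L = 8720 mg
Infusion rate = 16.00 L/h × 32 mg/L = 512.0 mg/h

(a) 8720 mg; (b) 512 mg/h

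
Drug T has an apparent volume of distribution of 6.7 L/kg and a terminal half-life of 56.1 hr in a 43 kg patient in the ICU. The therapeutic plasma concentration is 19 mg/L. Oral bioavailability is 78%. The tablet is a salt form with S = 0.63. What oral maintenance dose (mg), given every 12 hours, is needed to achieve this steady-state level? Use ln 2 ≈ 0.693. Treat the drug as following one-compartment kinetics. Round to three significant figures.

1650 mg

Vd = 6.7 L/kg × 43 kg = 288.1 L
CL = ln 2 · Vd / t½ = 0.693 × 288.1 / 56.1 = 3.559 L/h
D = CL × Css × τ / F / S = 3.559 × 19 × 12 / 0.78 / 0.63 = 1651 mg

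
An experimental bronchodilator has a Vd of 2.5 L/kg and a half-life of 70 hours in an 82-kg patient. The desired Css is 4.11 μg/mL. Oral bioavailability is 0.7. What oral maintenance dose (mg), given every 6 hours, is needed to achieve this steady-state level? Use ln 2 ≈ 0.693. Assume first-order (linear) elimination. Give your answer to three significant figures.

71.5 mg

Total Vd = 2.5 × 82 = 205.0 L
k = 0.693/70 = 0.009900 h⁻¹, so CL = k·Vd = 0.009900 × 205.0 = 2.030 L/h
D = CL × Css × τ / F = 2.030 × 4.11 × 6 / 0.7 = 71.51 mg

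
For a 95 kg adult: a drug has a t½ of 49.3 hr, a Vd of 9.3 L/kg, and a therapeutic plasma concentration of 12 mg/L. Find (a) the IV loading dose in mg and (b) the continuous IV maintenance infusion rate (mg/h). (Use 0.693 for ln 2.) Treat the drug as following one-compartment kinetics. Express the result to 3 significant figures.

Vd = 9.3 L/kg × 95 kg = 883.5 L
LD = Vd × C = 883.5 × 12 = 10600 mg
CL = 0.693 × Vd / t½ = 0.693 × 883.5 / 49.3 = 12.42 L/h
Infusion rate = CL × Css = 12.42 × 12 = 149.0 mg/h

(a) 10600 mg; (b) 149 mg/h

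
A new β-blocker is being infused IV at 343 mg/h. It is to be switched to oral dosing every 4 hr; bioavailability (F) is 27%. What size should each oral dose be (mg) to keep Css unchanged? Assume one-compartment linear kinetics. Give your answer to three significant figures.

5080 mg

To maintain the same Css, the systemic dosing rate must be unchanged: F·D/τ = infusion rate.
D = rate × τ / F = 343 × 4 / 0.27 = 5081 mg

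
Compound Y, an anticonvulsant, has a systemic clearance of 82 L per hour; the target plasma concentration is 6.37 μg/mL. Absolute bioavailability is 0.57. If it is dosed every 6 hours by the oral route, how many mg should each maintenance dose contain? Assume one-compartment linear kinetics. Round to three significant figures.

5500 mg

At steady state, dose per interval replaces the amount cleared in that interval: F·D/τ = CL·Css.
D = CL × Css × τ / F = 82.00 × 6.37 × 6 / 0.57 = 5498 mg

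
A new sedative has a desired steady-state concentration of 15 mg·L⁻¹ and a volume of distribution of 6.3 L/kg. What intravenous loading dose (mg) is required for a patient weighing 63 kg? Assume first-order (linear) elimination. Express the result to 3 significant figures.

Vd(total) = 63 kg × 6.3 L/kg = 396.9 L
The loading dose fills Vd to the target concentration.
LD = Vd × C = 396.9 × 15.00 = 5954 mg

5950 mg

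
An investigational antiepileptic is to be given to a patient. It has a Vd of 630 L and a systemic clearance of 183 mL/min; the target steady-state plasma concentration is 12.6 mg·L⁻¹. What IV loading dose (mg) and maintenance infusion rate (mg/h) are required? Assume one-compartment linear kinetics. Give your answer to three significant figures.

Loading dose = Vd × C = 630.0 × 12.6 = 7938 mg
CL = 183 mL/min = 183 × 0.06 = 10.98 L/h
Maintenance infusion rate = CL × Css = 10.98 × 12.6 = 138.3 mg/h

(a) 7940 mg; (b) 138 mg/h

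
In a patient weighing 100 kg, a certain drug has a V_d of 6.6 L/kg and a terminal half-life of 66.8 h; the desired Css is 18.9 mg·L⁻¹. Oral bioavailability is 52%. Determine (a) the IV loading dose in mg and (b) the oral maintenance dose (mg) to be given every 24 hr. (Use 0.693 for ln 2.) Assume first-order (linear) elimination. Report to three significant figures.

(a) 12500 mg; (b) 5970 mg

Total Vd = 6.6 × 100 = 660.0 L
LD = Vd × C = 660.0 × 18.9 = 12470 mg
CL = 0.693 × Vd / t½ = 0.693 × 660.0 / 66.8 = 6.847 L/h
D = CL × Css × τ / F = 6.847 × 18.9 × 24 / 0.52 = 5973 mg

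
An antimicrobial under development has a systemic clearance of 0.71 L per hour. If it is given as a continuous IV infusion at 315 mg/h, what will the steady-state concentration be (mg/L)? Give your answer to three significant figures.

444 mg/L

Css = rate / CL = 315 / 0.7100 = 443.7 mg/L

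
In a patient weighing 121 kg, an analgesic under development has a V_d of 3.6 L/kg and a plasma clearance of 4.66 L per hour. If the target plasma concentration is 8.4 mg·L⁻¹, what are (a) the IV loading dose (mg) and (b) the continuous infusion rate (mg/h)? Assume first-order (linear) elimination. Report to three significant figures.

Vd(total) = 121 kg × 3.6 L/kg = 435.6 L
LD = Vd · C_target = 435.6 × 8.4 = 3659 mg
Maintenance infusion rate = CL × Css = 4.660 × 8.4 = 39.14 mg/h

(a) 3660 mg; (b) 39.1 mg/h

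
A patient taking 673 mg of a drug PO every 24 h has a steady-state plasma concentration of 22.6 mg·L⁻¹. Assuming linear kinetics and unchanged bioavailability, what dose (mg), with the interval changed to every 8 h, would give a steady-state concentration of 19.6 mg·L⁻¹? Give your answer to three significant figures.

With linear kinetics, Css is proportional to dose rate (D/τ) at fixed clearance.
D₂ = D₁ × (Css,target / Css,current) × (τ₂/τ₁) = 673 × (19.6/22.6) × (8/24) = 194.6 mg

195 mg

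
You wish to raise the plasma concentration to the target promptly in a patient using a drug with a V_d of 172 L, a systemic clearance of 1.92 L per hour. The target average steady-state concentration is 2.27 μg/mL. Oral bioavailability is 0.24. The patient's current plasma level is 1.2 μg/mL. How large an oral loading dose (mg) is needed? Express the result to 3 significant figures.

The loading dose fills Vd to the target concentration; clearance is irrelevant here.
Concentration deficit ΔC = 2.27 − 1.2 = 1.070 mg/L
LD = Vd × ΔC / F = 172.0 × 1.070 / 0.24 = 766.8 mg

767 mg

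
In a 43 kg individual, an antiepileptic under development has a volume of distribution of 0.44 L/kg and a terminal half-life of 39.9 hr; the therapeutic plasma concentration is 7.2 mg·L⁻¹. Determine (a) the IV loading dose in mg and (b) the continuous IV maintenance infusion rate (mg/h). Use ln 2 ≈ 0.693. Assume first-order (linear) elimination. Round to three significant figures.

Vd = 0.44 L/kg × 43 kg = 18.92 L
LD = Vd × C = 18.92 × 7.2 = 136.2 mg
CL = 0.693 × Vd / t½ = 0.693 × 18.92 / 39.9 = 0.3286 L/h
Infusion rate = CL × Css = 0.3286 × 7.2 = 2.366 mg/h

(a) 136 mg; (b) 2.37 mg/h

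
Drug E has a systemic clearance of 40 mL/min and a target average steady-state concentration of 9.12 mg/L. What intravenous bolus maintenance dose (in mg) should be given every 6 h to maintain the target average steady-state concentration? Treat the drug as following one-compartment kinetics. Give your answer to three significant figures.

131 mg

Convert clearance: 40 mL/min × 60 min/h ÷ 1000 mL/L = 2.400 L/h
D = CL × Css × τ = 2.400 × 9.12 × 6 = 131.3 mg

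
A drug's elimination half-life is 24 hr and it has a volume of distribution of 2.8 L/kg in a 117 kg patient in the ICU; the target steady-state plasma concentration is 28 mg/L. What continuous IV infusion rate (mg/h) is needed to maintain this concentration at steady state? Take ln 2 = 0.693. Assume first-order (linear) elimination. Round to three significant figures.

Total Vd = 2.8 × 117 = 327.6 L
CL = 0.693 × Vd / t½ = 0.693 × 327.6 / 24 = 9.459 L/h
Infusion rate = CL × Css = 9.459 × 28 = 264.9 mg/h

265 mg/h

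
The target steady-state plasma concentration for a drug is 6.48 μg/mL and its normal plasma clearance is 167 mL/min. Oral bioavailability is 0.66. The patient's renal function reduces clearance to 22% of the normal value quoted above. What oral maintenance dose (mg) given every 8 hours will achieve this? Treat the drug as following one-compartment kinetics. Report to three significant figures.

CL = 167 mL/min × 60/1000 = 10.02 L/h
Patient clearance = 0.22 × 10.02 = 2.204 L/h
D = CL × Css × τ / F = 2.204 × 6.48 × 8 / 0.66 = 173.1 mg

173 mg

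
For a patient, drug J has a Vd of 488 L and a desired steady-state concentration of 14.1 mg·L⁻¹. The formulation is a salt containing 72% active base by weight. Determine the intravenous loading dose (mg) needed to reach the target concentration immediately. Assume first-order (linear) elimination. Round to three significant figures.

9560 mg

LD = Vd × C / S = 488.0 × 14.10 / 0.72 = 9557 mg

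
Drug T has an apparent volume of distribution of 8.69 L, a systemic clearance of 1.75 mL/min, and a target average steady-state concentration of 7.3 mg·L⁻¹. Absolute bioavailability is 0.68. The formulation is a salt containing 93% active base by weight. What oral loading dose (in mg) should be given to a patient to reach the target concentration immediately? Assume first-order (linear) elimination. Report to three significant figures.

100 mg

LD = Vd × C / F / S = 8.690 × 7.300 / 0.68 / 0.93 = 100.3 mg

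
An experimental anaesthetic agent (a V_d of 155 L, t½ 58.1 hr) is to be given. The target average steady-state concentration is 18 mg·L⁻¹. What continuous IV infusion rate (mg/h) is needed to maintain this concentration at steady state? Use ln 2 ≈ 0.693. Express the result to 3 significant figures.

33.3 mg/h

CL = ln 2 · Vd / t½ = 0.693 × 155.0 / 58.1 = 1.849 L/h
Infusion rate = CL × Css = 1.849 × 18 = 33.28 mg/h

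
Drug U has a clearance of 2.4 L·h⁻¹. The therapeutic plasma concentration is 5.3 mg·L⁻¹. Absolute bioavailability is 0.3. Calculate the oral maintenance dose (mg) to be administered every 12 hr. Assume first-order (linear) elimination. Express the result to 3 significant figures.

509 mg

D = CL × Css × τ / F = 2.400 × 5.3 × 12 / 0.3 = 508.8 mg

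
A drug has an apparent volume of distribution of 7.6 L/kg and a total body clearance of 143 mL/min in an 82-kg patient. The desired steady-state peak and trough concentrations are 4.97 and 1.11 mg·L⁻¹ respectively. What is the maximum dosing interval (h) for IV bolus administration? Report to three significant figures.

109 h

Total Vd = 7.6 × 82 = 623.2 L
Convert clearance: 143 mL/min × 60 min/h ÷ 1000 mL/L = 8.580 L/h
k = CL / Vd = 8.580 / 623.2 = 0.01377 h⁻¹
Between IV bolus doses, concentration decays as C = C₀·e^(−kτ), so C_peak/C_trough = e^(kτ).
τ_max = ln(C_peak/C_trough) / k = ln(4.97/1.11) / 0.01377 = 1.499 / 0.01377 = 108.9 h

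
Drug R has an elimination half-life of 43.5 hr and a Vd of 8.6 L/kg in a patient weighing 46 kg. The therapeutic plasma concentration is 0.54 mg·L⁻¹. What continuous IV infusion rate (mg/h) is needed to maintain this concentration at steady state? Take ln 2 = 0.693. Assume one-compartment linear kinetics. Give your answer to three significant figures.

3.40 mg/h

Vd = 8.6 L/kg × 46 kg = 395.6 L
CL = ln 2 · Vd / t½ = 0.693 × 395.6 / 43.5 = 6.302 L/h
Infusion rate = CL × Css = 6.302 × 0.54 = 3.403 mg/h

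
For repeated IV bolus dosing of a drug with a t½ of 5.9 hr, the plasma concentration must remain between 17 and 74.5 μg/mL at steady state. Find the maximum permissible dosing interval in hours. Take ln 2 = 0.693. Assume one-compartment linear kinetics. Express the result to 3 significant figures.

k = 0.693 / t½ = 0.693 / 5.9 = 0.1175 h⁻¹
Between IV bolus doses, concentration decays as C = C₀·e^(−kτ), so C_peak/C_trough = e^(kτ).
τ_max = ln(C_peak/C_trough) / k = ln(74.5/17) / 0.1175 = 1.478 / 0.1175 = 12.58 h

12.6 h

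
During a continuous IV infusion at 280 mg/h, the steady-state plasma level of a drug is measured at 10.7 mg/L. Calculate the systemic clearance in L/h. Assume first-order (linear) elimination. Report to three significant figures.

26.2 L/h

At steady state, infusion rate = CL × Css, so CL = rate / Css.
CL = 280 / 10.7 = 26.17 L/h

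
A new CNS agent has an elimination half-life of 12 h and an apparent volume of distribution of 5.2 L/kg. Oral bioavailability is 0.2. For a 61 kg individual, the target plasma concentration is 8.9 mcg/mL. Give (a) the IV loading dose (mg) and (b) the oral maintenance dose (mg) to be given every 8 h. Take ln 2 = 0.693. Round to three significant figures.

Vd = 5.2 L/kg × 61 kg = 317.2 L
LD = Vd × C = 317.2 × 8.9 = 2823 mg
CL = 0.693 × Vd / t½ = 0.693 × 317.2 / 12 = 18.32 L/h
D = CL × Css × τ / F = 18.32 × 8.9 × 8 / 0.2 = 6522 mg

(a) 2820 mg; (b) 6520 mg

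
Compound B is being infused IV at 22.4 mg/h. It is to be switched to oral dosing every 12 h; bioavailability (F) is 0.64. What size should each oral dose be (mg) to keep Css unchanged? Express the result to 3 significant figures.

To maintain the same Css, the systemic dosing rate must be unchanged: F·D/τ = infusion rate.
D = rate × τ / F = 22.4 × 12 / 0.64 = 420.0 mg

420 mg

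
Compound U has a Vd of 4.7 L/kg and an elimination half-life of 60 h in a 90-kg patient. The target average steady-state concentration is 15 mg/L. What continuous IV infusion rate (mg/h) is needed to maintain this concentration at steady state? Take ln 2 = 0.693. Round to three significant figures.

73.3 mg/h

Total Vd = 4.7 × 90 = 423.0 L
CL = 0.693 × Vd / t½ = 0.693 × 423.0 / 60 = 4.886 L/h
Infusion rate = CL × Css = 4.886 × 15 = 73.29 mg/h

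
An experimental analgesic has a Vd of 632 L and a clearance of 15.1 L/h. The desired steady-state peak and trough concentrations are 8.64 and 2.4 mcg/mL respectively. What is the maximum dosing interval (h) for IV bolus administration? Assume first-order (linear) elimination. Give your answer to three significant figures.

k = CL / Vd = 15.10 / 632.0 = 0.02389 h⁻¹
Between IV bolus doses, concentration decays as C = C₀·e^(−kτ), so C_peak/C_trough = e^(kτ).
τ_max = ln(C_peak/C_trough) / k = ln(8.64/2.4) / 0.02389 = 1.281 / 0.02389 = 53.62 h

53.6 h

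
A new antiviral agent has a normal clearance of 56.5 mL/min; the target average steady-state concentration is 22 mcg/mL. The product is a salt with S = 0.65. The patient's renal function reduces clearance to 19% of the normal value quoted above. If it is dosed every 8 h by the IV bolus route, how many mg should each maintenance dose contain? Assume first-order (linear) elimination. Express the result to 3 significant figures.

CL = 56.5 mL/min = 56.5 × 0.06 = 3.390 L/h
Patient clearance = 0.19 × 3.390 = 0.6441 L/h
At steady state, dose per interval replaces the amount cleared in that interval: S·D/τ = CL·Css.
D = CL × Css × τ / S = 0.6441 × 22 × 8 / 0.65 = 174.4 mg

174 mg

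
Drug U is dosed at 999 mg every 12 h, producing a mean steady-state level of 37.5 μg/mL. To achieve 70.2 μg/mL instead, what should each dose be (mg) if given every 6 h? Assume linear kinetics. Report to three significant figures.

935 mg

With linear kinetics, Css is proportional to dose rate (D/τ) at fixed clearance.
D₂ = D₁ × (Css,target / Css,current) × (τ₂/τ₁) = 999 × (70.2/37.5) × (6/12) = 935.1 mg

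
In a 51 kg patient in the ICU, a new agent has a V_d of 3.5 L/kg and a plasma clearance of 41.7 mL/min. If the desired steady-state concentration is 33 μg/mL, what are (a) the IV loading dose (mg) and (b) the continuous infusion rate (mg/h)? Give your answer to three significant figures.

(a) 5890 mg; (b) 82.6 mg/h

Vd(total) = 51 kg × 3.5 L/kg = 178.5 L
Loading dose = Vd × C = 178.5 × 33 = 5891 mg
CL = 41.7 mL/min = 41.7 × 0.06 = 2.502 L/h
Infusion rate = 2.502 L/h × 33 mg/L = 82.57 mg/h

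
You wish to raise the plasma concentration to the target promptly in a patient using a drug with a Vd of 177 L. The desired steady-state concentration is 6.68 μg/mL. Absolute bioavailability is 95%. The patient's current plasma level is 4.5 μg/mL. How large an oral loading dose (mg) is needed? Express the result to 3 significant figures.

406 mg

Concentration deficit ΔC = 6.68 − 4.5 = 2.180 mg/L
LD = Vd × ΔC / F = 177.0 × 2.180 / 0.95 = 406.2 mg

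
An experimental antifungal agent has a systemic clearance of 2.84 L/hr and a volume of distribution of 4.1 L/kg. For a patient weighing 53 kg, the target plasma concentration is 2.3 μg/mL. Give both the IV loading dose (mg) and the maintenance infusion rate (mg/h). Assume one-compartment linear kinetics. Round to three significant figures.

Total Vd = 4.1 × 53 = 217.3 L
Loading dose = Vd × C = 217.3 × 2.3 = 499.8 mg
Infusion rate = 2.840 L/h × 2.3 mg/L = 6.532 mg/h

(a) 500 mg; (b) 6.53 mg/h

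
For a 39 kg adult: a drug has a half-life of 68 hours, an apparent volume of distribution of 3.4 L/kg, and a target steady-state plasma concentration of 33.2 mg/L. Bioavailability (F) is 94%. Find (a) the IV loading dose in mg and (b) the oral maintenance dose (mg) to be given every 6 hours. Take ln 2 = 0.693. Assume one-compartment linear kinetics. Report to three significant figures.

(a) 4400 mg; (b) 286 mg

Total Vd = 3.4 × 39 = 132.6 L
LD = Vd × C = 132.6 × 33.2 = 4402 mg
CL = 0.693 × Vd / t½ = 0.693 × 132.6 / 68 = 1.351 L/h
D = CL × Css × τ / F = 1.351 × 33.2 × 6 / 0.94 = 286.3 mg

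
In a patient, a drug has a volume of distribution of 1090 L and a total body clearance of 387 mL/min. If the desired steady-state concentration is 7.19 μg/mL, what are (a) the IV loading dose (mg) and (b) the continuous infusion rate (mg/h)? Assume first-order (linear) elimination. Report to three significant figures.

(a) 7840 mg; (b) 167 mg/h

Loading dose = Vd × C = 1090 × 7.19 = 7837 mg
CL = 387 mL/min = 387 × 0.06 = 23.22 L/h
Maintenance: replace elimination → rate = CL × Css = 23.22 × 7.19 = 167.0 mg/h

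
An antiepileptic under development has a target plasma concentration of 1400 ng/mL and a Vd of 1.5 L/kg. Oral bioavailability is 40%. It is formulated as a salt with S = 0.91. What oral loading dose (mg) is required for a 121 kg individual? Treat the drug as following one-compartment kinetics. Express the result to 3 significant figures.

698 mg

Vd = 1.5 L/kg × 121 kg = 181.5 L
C = 1400 ng/mL = 1.400 mg/L
The loading dose fills Vd to the target concentration.
LD = Vd × C / F / S = 181.5 × 1.400 / 0.4 / 0.91 = 698.1 mg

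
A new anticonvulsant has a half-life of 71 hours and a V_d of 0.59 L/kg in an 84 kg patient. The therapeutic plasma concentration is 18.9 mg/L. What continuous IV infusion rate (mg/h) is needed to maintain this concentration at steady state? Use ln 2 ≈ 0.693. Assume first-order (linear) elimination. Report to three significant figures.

Total Vd = 0.59 × 84 = 49.56 L
k = 0.693/71 = 0.009761 h⁻¹, so CL = k·Vd = 0.009761 × 49.56 = 0.4838 L/h
Infusion rate = CL × Css = 0.4838 × 18.9 = 9.144 mg/h

9.14 mg/h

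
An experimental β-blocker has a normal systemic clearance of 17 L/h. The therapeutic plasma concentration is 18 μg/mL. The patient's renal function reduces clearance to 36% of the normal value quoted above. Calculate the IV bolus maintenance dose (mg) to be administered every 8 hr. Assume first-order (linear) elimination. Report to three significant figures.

Patient clearance = 0.36 × 17.00 = 6.120 L/h
D = CL × Css × τ = 6.120 × 18 × 8 = 881.3 mg

881 mg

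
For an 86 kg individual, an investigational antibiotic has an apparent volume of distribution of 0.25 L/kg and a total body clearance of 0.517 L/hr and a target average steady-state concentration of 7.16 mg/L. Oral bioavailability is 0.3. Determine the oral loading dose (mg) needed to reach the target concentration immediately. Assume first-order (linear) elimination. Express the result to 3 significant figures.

513 mg

Vd = 0.25 L/kg × 86 kg = 21.50 L
LD = Vd × C / F = 21.50 × 7.160 / 0.3 = 513.1 mg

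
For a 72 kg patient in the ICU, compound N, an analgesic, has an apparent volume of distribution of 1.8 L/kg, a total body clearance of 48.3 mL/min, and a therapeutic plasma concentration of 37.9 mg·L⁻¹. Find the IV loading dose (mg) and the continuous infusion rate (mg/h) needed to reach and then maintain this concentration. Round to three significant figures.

(a) 4910 mg; (b) 110 mg/h

Vd(total) = 72 kg × 1.8 L/kg = 129.6 L
Loading dose = Vd × C = 129.6 × 37.9 = 4912 mg
CL = 48.3 mL/min = 48.3 × 0.06 = 2.898 L/h
Maintenance infusion rate = CL × Css = 2.898 × 37.9 = 109.8 mg/h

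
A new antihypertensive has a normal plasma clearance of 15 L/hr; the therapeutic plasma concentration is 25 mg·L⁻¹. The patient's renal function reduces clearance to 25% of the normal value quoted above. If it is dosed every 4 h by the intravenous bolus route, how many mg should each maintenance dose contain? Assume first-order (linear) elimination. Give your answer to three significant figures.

375 mg

Patient clearance = 0.25 × 15.00 = 3.750 L/h
At steady state, dose per interval replaces the amount cleared in that interval: D/τ = CL·Css.
D = CL × Css × τ = 3.750 × 25 × 4 = 375.0 mg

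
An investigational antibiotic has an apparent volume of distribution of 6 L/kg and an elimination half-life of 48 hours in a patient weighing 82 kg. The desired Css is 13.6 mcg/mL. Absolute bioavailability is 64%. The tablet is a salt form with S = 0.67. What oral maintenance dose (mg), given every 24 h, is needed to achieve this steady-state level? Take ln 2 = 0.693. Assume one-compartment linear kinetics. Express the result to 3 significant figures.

Vd(total) = 82 kg × 6 L/kg = 492.0 L
CL = ln 2 · Vd / t½ = 0.693 × 492.0 / 48 = 7.103 L/h
D = CL × Css × τ / F / S = 7.103 × 13.6 × 24 / 0.64 / 0.67 = 5407 mg

5410 mg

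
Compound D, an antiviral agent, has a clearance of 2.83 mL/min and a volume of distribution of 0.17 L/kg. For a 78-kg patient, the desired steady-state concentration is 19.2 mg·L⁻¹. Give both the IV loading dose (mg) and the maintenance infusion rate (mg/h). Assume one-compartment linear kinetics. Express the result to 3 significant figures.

Vd(total) = 78 kg × 0.17 L/kg = 13.26 L
LD = Vd · C_target = 13.26 × 19.2 = 254.6 mg
CL = 2.83 mL/min = 2.83 × 0.06 = 0.1698 L/h
Infusion rate = 0.1698 L/h × 19.2 mg/L = 3.260 mg/h

(a) 255 mg; (b) 3.26 mg/h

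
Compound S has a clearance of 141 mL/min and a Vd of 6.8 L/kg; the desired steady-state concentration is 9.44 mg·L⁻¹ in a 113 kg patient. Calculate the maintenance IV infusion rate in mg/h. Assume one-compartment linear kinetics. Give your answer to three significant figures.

CL = 141 mL/min = 141 × 0.06 = 8.460 L/h
Vd does not affect the maintenance rate; only clearance governs steady-state input.
Rate = CL × Css = 8.460 × 9.44 = 79.86 mg/h

79.9 mg/h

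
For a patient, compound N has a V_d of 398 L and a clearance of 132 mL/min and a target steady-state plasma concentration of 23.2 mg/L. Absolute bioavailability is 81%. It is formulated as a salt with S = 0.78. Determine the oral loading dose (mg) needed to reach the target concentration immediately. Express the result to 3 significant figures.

LD = Vd × C / F / S = 398.0 × 23.20 / 0.81 / 0.78 = 14610 mg

14600 mg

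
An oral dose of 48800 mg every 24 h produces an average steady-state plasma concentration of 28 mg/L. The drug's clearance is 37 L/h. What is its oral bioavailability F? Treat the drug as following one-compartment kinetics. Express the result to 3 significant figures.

0.510

F·D/τ = CL·Css at steady state → F = CL·Css·τ / D.
F = 37 × 28 × 24 / 48800 = 0.510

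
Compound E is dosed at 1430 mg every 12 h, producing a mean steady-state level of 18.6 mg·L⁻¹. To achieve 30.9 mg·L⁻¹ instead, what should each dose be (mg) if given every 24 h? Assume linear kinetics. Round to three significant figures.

With linear kinetics, Css is proportional to dose rate (D/τ) at fixed clearance.
D₂ = D₁ × (Css,target / Css,current) × (τ₂/τ₁) = 1430 × (30.9/18.6) × (24/12) = 4751 mg

4750 mg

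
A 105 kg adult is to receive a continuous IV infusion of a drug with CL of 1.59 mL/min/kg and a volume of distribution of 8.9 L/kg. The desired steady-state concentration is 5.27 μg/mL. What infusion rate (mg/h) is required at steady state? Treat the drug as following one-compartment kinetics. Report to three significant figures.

52.8 mg/h

CL = 1.59 mL/min/kg × 105 kg = 167.0 mL/min = 167.0 × 60/1000 = 10.02 L/h
Rate = CL × Css = 10.02 × 5.27 = 52.81 mg/h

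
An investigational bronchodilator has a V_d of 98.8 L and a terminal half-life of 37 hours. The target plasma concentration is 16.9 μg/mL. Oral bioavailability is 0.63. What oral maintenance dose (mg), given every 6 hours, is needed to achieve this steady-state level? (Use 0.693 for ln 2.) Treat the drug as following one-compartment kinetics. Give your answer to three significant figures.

k = 0.693/37 = 0.01873 h⁻¹, so CL = k·Vd = 0.01873 × 98.80 = 1.851 L/h
D = CL × Css × τ / F = 1.851 × 16.9 × 6 / 0.63 = 297.9 mg

298 mg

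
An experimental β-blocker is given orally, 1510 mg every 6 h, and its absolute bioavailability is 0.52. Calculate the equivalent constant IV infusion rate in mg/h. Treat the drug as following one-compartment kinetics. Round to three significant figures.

131 mg/h

Equivalent systemic input: infusion rate = F·D/τ.
Rate = 0.52 × 1510 / 6 = 130.9 mg/h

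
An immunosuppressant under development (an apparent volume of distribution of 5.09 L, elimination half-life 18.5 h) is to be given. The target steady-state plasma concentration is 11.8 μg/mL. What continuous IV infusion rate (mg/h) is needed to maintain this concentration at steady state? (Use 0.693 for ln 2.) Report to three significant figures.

2.25 mg/h

CL = ln 2 · Vd / t½ = 0.693 × 5.090 / 18.5 = 0.1907 L/h
Infusion rate = CL × Css = 0.1907 × 11.8 = 2.250 mg/h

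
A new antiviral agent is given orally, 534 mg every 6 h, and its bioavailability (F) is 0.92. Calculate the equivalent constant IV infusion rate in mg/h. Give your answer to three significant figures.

Equivalent systemic input: infusion rate = F·D/τ.
Rate = 0.92 × 534 / 6 = 81.88 mg/h

81.9 mg/h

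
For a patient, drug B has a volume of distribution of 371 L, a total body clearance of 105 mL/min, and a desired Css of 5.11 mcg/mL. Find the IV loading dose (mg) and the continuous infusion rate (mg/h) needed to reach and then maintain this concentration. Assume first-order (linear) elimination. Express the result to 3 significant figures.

Loading dose = Vd × C = 371.0 × 5.11 = 1896 mg
Convert clearance: 105 mL/min × 60 min/h ÷ 1000 mL/L = 6.300 L/h
Maintenance: replace elimination → rate = CL × Css = 6.300 × 5.11 = 32.19 mg/h

(a) 1900 mg; (b) 32.2 mg/h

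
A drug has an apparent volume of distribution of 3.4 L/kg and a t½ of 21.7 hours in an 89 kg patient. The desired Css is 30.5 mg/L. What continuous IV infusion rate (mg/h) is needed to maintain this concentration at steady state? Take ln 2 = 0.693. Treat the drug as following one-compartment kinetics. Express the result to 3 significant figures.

Vd(total) = 89 kg × 3.4 L/kg = 302.6 L
CL = ln 2 · Vd / t½ = 0.693 × 302.6 / 21.7 = 9.664 L/h
Infusion rate = CL × Css = 9.664 × 30.5 = 294.8 mg/h

295 mg/h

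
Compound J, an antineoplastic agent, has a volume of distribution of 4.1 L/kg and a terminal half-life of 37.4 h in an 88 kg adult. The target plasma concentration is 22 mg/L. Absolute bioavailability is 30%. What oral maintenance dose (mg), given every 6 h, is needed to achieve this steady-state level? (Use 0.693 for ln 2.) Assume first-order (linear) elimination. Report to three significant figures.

2940 mg

Vd = 4.1 L/kg × 88 kg = 360.8 L
k = 0.693/37.4 = 0.01853 h⁻¹, so CL = k·Vd = 0.01853 × 360.8 = 6.686 L/h
D = CL × Css × τ / F = 6.686 × 22 × 6 / 0.3 = 2942 mg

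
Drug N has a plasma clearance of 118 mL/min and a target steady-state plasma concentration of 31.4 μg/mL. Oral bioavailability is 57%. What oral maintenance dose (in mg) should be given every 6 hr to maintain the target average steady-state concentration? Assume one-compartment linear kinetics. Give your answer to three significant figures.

2340 mg

CL = 118 mL/min = 118 × 0.06 = 7.080 L/h
At steady state, dose per interval replaces the amount cleared in that interval: F·D/τ = CL·Css.
D = CL × Css × τ / F = 7.080 × 31.4 × 6 / 0.57 = 2340 mg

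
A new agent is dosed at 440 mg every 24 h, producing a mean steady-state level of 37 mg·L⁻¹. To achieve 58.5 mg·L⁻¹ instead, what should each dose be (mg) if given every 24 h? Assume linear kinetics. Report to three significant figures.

With linear kinetics, Css is proportional to dose rate (D/τ) at fixed clearance.
D₂ = D₁ × (Css,target / Css,current) = 440 × 58.5/37 = 695.7 mg

696 mg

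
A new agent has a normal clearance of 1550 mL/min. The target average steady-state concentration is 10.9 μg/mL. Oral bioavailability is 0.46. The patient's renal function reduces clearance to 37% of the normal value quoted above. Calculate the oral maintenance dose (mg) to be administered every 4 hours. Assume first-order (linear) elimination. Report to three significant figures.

3260 mg

CL = 1550 mL/min = 1550 × 0.06 = 93.00 L/h
Patient clearance = 0.37 × 93.00 = 34.41 L/h
D = CL × Css × τ / F = 34.41 × 10.9 × 4 / 0.46 = 3261 mg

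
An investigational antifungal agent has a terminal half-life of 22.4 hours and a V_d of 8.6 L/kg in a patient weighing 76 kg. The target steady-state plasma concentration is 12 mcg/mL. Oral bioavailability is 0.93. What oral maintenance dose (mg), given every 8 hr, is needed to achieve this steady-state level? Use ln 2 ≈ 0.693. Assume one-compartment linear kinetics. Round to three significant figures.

Vd = 8.6 L/kg × 76 kg = 653.6 L
CL = ln 2 · Vd / t½ = 0.693 × 653.6 / 22.4 = 20.22 L/h
D = CL × Css × τ / F = 20.22 × 12 × 8 / 0.93 = 2087 mg

2090 mg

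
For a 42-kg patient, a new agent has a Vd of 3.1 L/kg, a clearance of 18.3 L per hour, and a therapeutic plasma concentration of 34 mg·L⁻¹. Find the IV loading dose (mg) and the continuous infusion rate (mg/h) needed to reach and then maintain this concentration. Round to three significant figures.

Vd = 3.1 L/kg × 42 kg = 130.2 L
Loading: fill Vd to C_target → 130.2 L × 34 mg/L = 4427 mg
Infusion rate = 18.30 L/h × 34 mg/L = 622.2 mg/h

(a) 4430 mg; (b) 622 mg/h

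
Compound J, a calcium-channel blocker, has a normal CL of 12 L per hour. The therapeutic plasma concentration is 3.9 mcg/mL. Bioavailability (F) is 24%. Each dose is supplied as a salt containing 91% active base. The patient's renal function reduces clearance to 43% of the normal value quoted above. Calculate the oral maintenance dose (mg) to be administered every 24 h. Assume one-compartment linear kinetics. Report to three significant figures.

2210 mg

Patient clearance = 0.43 × 12.00 = 5.160 L/h
D = CL × Css × τ / F / S = 5.160 × 3.9 × 24 / 0.24 / 0.91 = 2211 mg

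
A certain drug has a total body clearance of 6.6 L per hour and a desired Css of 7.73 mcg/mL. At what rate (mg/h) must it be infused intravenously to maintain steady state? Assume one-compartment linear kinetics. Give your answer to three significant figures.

51.0 mg/h

At steady state, infusion rate equals elimination rate: rate in = CL × Css.
Infusion rate = CL · Css = 6.600 L/h × 7.73 mg/L = 51.02 mg/h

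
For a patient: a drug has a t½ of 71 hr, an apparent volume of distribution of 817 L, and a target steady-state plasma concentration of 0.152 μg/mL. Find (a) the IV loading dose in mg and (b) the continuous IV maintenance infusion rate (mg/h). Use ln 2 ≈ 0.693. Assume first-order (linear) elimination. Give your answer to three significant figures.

(a) 124 mg; (b) 1.21 mg/h

LD = Vd × C = 817.0 × 0.152 = 124.2 mg
CL = 0.693 × Vd / t½ = 0.693 × 817.0 / 71 = 7.974 L/h
Infusion rate = CL × Css = 7.974 × 0.152 = 1.212 mg/h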